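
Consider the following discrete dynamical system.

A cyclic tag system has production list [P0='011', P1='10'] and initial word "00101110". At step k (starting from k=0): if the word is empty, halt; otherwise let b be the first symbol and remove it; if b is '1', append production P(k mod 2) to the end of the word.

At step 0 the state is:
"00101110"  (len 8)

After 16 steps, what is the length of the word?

16

0) "00101110"  (len 8)
1) "0101110"  (len 7)
2) "101110"  (len 6)
3) "01110011"  (len 8)
4) "1110011"  (len 7)
5) "110011011"  (len 9)
6) "1001101110"  (len 10)
7) "001101110011"  (len 12)
8) "01101110011"  (len 11)
9) "1101110011"  (len 10)
10) "10111001110"  (len 11)
11) "0111001110011"  (len 13)
12) "111001110011"  (len 12)
13) "11001110011011"  (len 14)
14) "100111001101110"  (len 15)
15) "00111001101110011"  (len 17)
16) "0111001101110011"  (len 16)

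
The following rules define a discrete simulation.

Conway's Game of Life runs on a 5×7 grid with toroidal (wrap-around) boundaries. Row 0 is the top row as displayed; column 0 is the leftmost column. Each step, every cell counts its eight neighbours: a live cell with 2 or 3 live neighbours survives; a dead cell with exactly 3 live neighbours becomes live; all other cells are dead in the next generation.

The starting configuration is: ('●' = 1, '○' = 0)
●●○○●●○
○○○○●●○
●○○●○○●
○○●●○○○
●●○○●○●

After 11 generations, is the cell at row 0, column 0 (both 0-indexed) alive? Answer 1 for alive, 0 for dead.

0) ●●○○●●○
○○○○●●○
●○○●○○●
○○●●○○○
●●○○●○●
1) ○●○●○○○
○●○●○○○
○○●●○●●
○○●●●●○
○○○○●○●
2) ●○○●●○○
●●○●○○○
○●○○○●●
○○●○○○○
○○○○○○○
3) ●●●●●○○
○●○●○●○
○●○○○○●
○○○○○○○
○○○●○○○
4) ●●○○○○○
○○○●○●●
●○●○○○○
○○○○○○○
○●○●●○○
5) ●●○●○●●
○○●○○○●
○○○○○○●
○●●●○○○
●●●○○○○
6) ○○○●○●○
○●●○○○○
●●○●○○○
○○○●○○○
○○○○●○○
7) ○○●●●○○
●●○●●○○
●●○●○○○
○○●●●○○
○○○●●○○
8) ○●○○○●○
●○○○○○○
●○○○○○○
○●○○○○○
○○○○○●○
9) ○○○○○○●
●●○○○○●
●●○○○○○
○○○○○○○
○○○○○○○
10) ○○○○○○●
○●○○○○●
○●○○○○●
○○○○○○○
○○○○○○○
11) ●○○○○○○
○○○○○●●
○○○○○○○
○○○○○○○
○○○○○○○

1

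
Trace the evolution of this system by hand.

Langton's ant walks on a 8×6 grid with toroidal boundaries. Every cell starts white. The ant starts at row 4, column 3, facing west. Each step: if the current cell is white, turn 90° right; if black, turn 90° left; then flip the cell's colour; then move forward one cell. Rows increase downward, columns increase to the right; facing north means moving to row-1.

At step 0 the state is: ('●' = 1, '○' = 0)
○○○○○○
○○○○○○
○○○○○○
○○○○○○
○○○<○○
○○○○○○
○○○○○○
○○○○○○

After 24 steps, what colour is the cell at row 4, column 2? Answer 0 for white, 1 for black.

[0] ○○○○○○
○○○○○○
○○○○○○
○○○○○○
○○○<○○
○○○○○○
○○○○○○
○○○○○○
[1] ○○○○○○
○○○○○○
○○○○○○
○○○^○○
○○○●○○
○○○○○○
○○○○○○
○○○○○○
[2] ○○○○○○
○○○○○○
○○○○○○
○○○●>○
○○○●○○
○○○○○○
○○○○○○
○○○○○○
[3] ○○○○○○
○○○○○○
○○○○○○
○○○●●○
○○○●v○
○○○○○○
○○○○○○
○○○○○○
[4] ○○○○○○
○○○○○○
○○○○○○
○○○●●○
○○○<●○
○○○○○○
○○○○○○
○○○○○○
[5] ○○○○○○
○○○○○○
○○○○○○
○○○●●○
○○○○●○
○○○v○○
○○○○○○
○○○○○○
[6] ○○○○○○
○○○○○○
○○○○○○
○○○●●○
○○○○●○
○○<●○○
○○○○○○
○○○○○○
[7] ○○○○○○
○○○○○○
○○○○○○
○○○●●○
○○^○●○
○○●●○○
○○○○○○
○○○○○○
[8] ○○○○○○
○○○○○○
○○○○○○
○○○●●○
○○●>●○
○○●●○○
○○○○○○
○○○○○○
[9] ○○○○○○
○○○○○○
○○○○○○
○○○●●○
○○●●●○
○○●v○○
○○○○○○
○○○○○○
[10] ○○○○○○
○○○○○○
○○○○○○
○○○●●○
○○●●●○
○○●○>○
○○○○○○
○○○○○○
[11] ○○○○○○
○○○○○○
○○○○○○
○○○●●○
○○●●●○
○○●○●○
○○○○v○
○○○○○○
[12] ○○○○○○
○○○○○○
○○○○○○
○○○●●○
○○●●●○
○○●○●○
○○○<●○
○○○○○○
[13] ○○○○○○
○○○○○○
○○○○○○
○○○●●○
○○●●●○
○○●^●○
○○○●●○
○○○○○○
[14] ○○○○○○
○○○○○○
○○○○○○
○○○●●○
○○●●●○
○○●●>○
○○○●●○
○○○○○○
[15] ○○○○○○
○○○○○○
○○○○○○
○○○●●○
○○●●^○
○○●●○○
○○○●●○
○○○○○○
[16] ○○○○○○
○○○○○○
○○○○○○
○○○●●○
○○●<○○
○○●●○○
○○○●●○
○○○○○○
[17] ○○○○○○
○○○○○○
○○○○○○
○○○●●○
○○●○○○
○○●v○○
○○○●●○
○○○○○○
[18] ○○○○○○
○○○○○○
○○○○○○
○○○●●○
○○●○○○
○○●○>○
○○○●●○
○○○○○○
[19] ○○○○○○
○○○○○○
○○○○○○
○○○●●○
○○●○○○
○○●○●○
○○○●v○
○○○○○○
[20] ○○○○○○
○○○○○○
○○○○○○
○○○●●○
○○●○○○
○○●○●○
○○○●○>
○○○○○○
[21] ○○○○○○
○○○○○○
○○○○○○
○○○●●○
○○●○○○
○○●○●○
○○○●○●
○○○○○v
[22] ○○○○○○
○○○○○○
○○○○○○
○○○●●○
○○●○○○
○○●○●○
○○○●○●
○○○○<●
[23] ○○○○○○
○○○○○○
○○○○○○
○○○●●○
○○●○○○
○○●○●○
○○○●^●
○○○○●●
[24] ○○○○○○
○○○○○○
○○○○○○
○○○●●○
○○●○○○
○○●○●○
○○○●●>
○○○○●●

1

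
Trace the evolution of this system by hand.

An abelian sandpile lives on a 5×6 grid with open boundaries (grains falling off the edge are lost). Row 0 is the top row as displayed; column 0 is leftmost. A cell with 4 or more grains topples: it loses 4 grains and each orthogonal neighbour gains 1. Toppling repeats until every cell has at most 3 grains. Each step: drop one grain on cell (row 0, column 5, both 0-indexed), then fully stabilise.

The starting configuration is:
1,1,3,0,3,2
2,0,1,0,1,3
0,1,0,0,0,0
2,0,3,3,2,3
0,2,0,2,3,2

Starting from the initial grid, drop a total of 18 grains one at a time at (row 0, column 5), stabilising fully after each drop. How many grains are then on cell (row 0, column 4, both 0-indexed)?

2

0) 1,1,3,0,3,2
2,0,1,0,1,3
0,1,0,0,0,0
2,0,3,3,2,3
0,2,0,2,3,2
1) 1,1,3,0,3,3
2,0,1,0,1,3
0,1,0,0,0,0
2,0,3,3,2,3
0,2,0,2,3,2
2) 1,1,3,1,0,2
2,0,1,0,3,0
0,1,0,0,0,1
2,0,3,3,2,3
0,2,0,2,3,2
3) 1,1,3,1,0,3
2,0,1,0,3,0
0,1,0,0,0,1
2,0,3,3,2,3
0,2,0,2,3,2
4) 1,1,3,1,1,0
2,0,1,0,3,1
0,1,0,0,0,1
2,0,3,3,2,3
0,2,0,2,3,2
5) 1,1,3,1,1,1
2,0,1,0,3,1
0,1,0,0,0,1
2,0,3,3,2,3
0,2,0,2,3,2
6) 1,1,3,1,1,2
2,0,1,0,3,1
0,1,0,0,0,1
2,0,3,3,2,3
0,2,0,2,3,2
7) 1,1,3,1,1,3
2,0,1,0,3,1
0,1,0,0,0,1
2,0,3,3,2,3
0,2,0,2,3,2
8) 1,1,3,1,2,0
2,0,1,0,3,2
0,1,0,0,0,1
2,0,3,3,2,3
0,2,0,2,3,2
9) 1,1,3,1,2,1
2,0,1,0,3,2
0,1,0,0,0,1
2,0,3,3,2,3
0,2,0,2,3,2
10) 1,1,3,1,2,2
2,0,1,0,3,2
0,1,0,0,0,1
2,0,3,3,2,3
0,2,0,2,3,2
11) 1,1,3,1,2,3
2,0,1,0,3,2
0,1,0,0,0,1
2,0,3,3,2,3
0,2,0,2,3,2
12) 1,1,3,1,3,0
2,0,1,0,3,3
0,1,0,0,0,1
2,0,3,3,2,3
0,2,0,2,3,2
13) 1,1,3,1,3,1
2,0,1,0,3,3
0,1,0,0,0,1
2,0,3,3,2,3
0,2,0,2,3,2
14) 1,1,3,1,3,2
2,0,1,0,3,3
0,1,0,0,0,1
2,0,3,3,2,3
0,2,0,2,3,2
15) 1,1,3,1,3,3
2,0,1,0,3,3
0,1,0,0,0,1
2,0,3,3,2,3
0,2,0,2,3,2
16) 1,1,3,2,1,2
2,0,1,1,1,1
0,1,0,0,1,2
2,0,3,3,2,3
0,2,0,2,3,2
17) 1,1,3,2,1,3
2,0,1,1,1,1
0,1,0,0,1,2
2,0,3,3,2,3
0,2,0,2,3,2
18) 1,1,3,2,2,0
2,0,1,1,1,2
0,1,0,0,1,2
2,0,3,3,2,3
0,2,0,2,3,2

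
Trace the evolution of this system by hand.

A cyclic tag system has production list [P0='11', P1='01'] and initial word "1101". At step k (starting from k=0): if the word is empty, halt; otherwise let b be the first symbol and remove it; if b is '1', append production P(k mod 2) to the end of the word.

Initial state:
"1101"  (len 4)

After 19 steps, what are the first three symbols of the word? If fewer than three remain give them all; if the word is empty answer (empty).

101

0) "1101"  (len 4)
1) "10111"  (len 5)
2) "011101"  (len 6)
3) "11101"  (len 5)
4) "110101"  (len 6)
5) "1010111"  (len 7)
6) "01011101"  (len 8)
7) "1011101"  (len 7)
8) "01110101"  (len 8)
9) "1110101"  (len 7)
10) "11010101"  (len 8)
11) "101010111"  (len 9)
12) "0101011101"  (len 10)
13) "101011101"  (len 9)
14) "0101110101"  (len 10)
15) "101110101"  (len 9)
16) "0111010101"  (len 10)
17) "111010101"  (len 9)
18) "1101010101"  (len 10)
19) "10101010111"  (len 11)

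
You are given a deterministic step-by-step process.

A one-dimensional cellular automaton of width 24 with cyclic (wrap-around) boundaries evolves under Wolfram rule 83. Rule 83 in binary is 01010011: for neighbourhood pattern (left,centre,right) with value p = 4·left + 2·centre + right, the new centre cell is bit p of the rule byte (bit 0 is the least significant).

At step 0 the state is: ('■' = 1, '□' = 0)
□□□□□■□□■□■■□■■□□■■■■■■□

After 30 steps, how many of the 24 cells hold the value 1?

t=0: □□□□□■□□■□■■□■■□□■■■■■■□
t=1: ■■■■■□■■□□□■□□■■■□□□□□■■
t=2: □□□□■□□■■■■□■■□□■■■■■■□□
t=3: ■■■■□■■□□□■□□■■■□□□□□■■■
t=4: □□□■□□■■■■□■■□□■■■■■■□□□
t=5: ■■■□■■□□□■□□■■■□□□□□■■■■
t=6: □□■□□■■■■□■■□□■■■■■■□□□□
t=7: ■■□■■□□□■□□■■■□□□□□■■■■■
t=8: □■□□■■■■□■■□□■■■■■■□□□□□
t=9: ■□■■□□□■□□■■■□□□□□■■■■■■
t=10: ■□□■■■■□■■□□■■■■■■□□□□□□
t=11: □■■□□□■□□■■■□□□□□■■■■■■■
t=12: □□■■■■□■■□□■■■■■■□□□□□□■
t=13: ■■□□□■□□■■■□□□□□■■■■■■■□
t=14: □■■■■□■■□□■■■■■■□□□□□□■□
t=15: ■□□□■□□■■■□□□□□■■■■■■■□■
t=16: ■■■■□■■□□■■■■■■□□□□□□■□□
t=17: □□□■□□■■■□□□□□■■■■■■■□■■
t=18: ■■■□■■□□■■■■■■□□□□□□■□□■
t=19: □□■□□■■■□□□□□■■■■■■■□■■□
t=20: ■■□■■□□■■■■■■□□□□□□■□□■■
t=21: □■□□■■■□□□□□■■■■■■■□■■□□
t=22: ■□■■□□■■■■■■□□□□□□■□□■■■
t=23: ■□□■■■□□□□□■■■■■■■□■■□□□
t=24: □■■□□■■■■■■□□□□□□■□□■■■■
t=25: □□■■■□□□□□■■■■■■■□■■□□□■
t=26: ■■□□■■■■■■□□□□□□■□□■■■■□
t=27: □■■■□□□□□■■■■■■■□■■□□□■□
t=28: ■□□■■■■■■□□□□□□■□□■■■■□■
t=29: ■■■□□□□□■■■■■■■□■■□□□■□□
t=30: □□■■■■■■□□□□□□■□□■■■■□■■

13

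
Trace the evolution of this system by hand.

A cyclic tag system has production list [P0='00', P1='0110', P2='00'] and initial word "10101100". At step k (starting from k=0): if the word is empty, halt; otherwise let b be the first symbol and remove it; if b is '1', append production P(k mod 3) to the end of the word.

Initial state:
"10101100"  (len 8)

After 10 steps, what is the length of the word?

8

gen 0: "10101100"  (len 8)
gen 1: "010110000"  (len 9)
gen 2: "10110000"  (len 8)
gen 3: "011000000"  (len 9)
gen 4: "11000000"  (len 8)
gen 5: "10000000110"  (len 11)
gen 6: "000000011000"  (len 12)
gen 7: "00000011000"  (len 11)
gen 8: "0000011000"  (len 10)
gen 9: "000011000"  (len 9)
gen 10: "00011000"  (len 8)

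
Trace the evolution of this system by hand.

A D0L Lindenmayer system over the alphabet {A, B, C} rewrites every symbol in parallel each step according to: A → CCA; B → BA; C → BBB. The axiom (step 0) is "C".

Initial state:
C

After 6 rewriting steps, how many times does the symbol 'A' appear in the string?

[0] C
[1] BBB
[2] BABABA
[3] BACCABACCABACCA
[4] BACCABBBBBBCCABACCABBBBBBCCABACCABBBBBBCCA
[5] BACCABBBBBBCCABABABABABABABBBBBBCCABACCABBBBBBCCABABABABABABABBBBBBCCABACCABBBBBBCCABABABABABABABBBBBBCCA
[6] BACCABBBBBBCCABABABABABABABBBBBBCCABACCABACCABACCABACCABAC…BBBBCCABACCABACCABACCABACCABACCABACCABABABABABABABBBBBBCCA  (len 258)

87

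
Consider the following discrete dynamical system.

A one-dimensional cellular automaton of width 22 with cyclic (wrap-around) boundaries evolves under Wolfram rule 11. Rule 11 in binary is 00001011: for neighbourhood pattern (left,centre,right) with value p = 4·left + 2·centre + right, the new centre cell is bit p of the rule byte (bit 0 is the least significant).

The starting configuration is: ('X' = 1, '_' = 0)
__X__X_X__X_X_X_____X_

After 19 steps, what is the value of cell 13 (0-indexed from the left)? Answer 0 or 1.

0) __X__X_X__X_X_X_____X_
1) XX__X____X______XXXX__
2) X__X__XXX__XXXXXX____X
3) __X__XX___XX______XXXX
4) _X__XX__XXX__XXXXXX___
5) X__XX__XX___XX______XX
6) __XX__XX__XXX__XXXXXX_
7) XXX__XX__XX___XX______
8) X___XX__XX__XXX__XXXXX
9) __XXX__XX__XX___XX____
10) XXX___XX__XX__XXX__XXX
11) ____XXX__XX__XX___XX__
12) XXXXX___XX__XX__XXX__X
13) ______XXX__XX__XX___XX
14) _XXXXXX___XX__XX__XXX_
15) XX______XXX__XX__XX___
16) X__XXXXXX___XX__XX__XX
17) __XX______XXX__XX__XX_
18) XXX__XXXXXX___XX__XX__
19) X___XX______XXX__XX__X

1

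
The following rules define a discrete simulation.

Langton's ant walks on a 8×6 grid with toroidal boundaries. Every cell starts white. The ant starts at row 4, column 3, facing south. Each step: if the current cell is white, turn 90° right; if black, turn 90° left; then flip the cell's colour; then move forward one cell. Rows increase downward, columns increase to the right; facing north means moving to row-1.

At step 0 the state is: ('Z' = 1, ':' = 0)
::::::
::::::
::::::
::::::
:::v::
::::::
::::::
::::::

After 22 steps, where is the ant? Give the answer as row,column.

k=0  ::::::
::::::
::::::
::::::
:::v::
::::::
::::::
::::::
k=1  ::::::
::::::
::::::
::::::
::<Z::
::::::
::::::
::::::
k=2  ::::::
::::::
::::::
::^:::
::ZZ::
::::::
::::::
::::::
k=3  ::::::
::::::
::::::
::Z>::
::ZZ::
::::::
::::::
::::::
k=4  ::::::
::::::
::::::
::ZZ::
::Zv::
::::::
::::::
::::::
k=5  ::::::
::::::
::::::
::ZZ::
::Z:>:
::::::
::::::
::::::
k=6  ::::::
::::::
::::::
::ZZ::
::Z:Z:
::::v:
::::::
::::::
k=7  ::::::
::::::
::::::
::ZZ::
::Z:Z:
:::<Z:
::::::
::::::
k=8  ::::::
::::::
::::::
::ZZ::
::Z^Z:
:::ZZ:
::::::
::::::
k=9  ::::::
::::::
::::::
::ZZ::
::ZZ>:
:::ZZ:
::::::
::::::
k=10  ::::::
::::::
::::::
::ZZ^:
::ZZ::
:::ZZ:
::::::
::::::
k=11  ::::::
::::::
::::::
::ZZZ>
::ZZ::
:::ZZ:
::::::
::::::
k=12  ::::::
::::::
::::::
::ZZZZ
::ZZ:v
:::ZZ:
::::::
::::::
k=13  ::::::
::::::
::::::
::ZZZZ
::ZZ<Z
:::ZZ:
::::::
::::::
k=14  ::::::
::::::
::::::
::ZZ^Z
::ZZZZ
:::ZZ:
::::::
::::::
k=15  ::::::
::::::
::::::
::Z<:Z
::ZZZZ
:::ZZ:
::::::
::::::
k=16  ::::::
::::::
::::::
::Z::Z
::ZvZZ
:::ZZ:
::::::
::::::
k=17  ::::::
::::::
::::::
::Z::Z
::Z:>Z
:::ZZ:
::::::
::::::
k=18  ::::::
::::::
::::::
::Z:^Z
::Z::Z
:::ZZ:
::::::
::::::
k=19  ::::::
::::::
::::::
::Z:Z>
::Z::Z
:::ZZ:
::::::
::::::
k=20  ::::::
::::::
:::::^
::Z:Z:
::Z::Z
:::ZZ:
::::::
::::::
k=21  ::::::
::::::
>::::Z
::Z:Z:
::Z::Z
:::ZZ:
::::::
::::::
k=22  ::::::
::::::
Z::::Z
v:Z:Z:
::Z::Z
:::ZZ:
::::::
::::::

3,0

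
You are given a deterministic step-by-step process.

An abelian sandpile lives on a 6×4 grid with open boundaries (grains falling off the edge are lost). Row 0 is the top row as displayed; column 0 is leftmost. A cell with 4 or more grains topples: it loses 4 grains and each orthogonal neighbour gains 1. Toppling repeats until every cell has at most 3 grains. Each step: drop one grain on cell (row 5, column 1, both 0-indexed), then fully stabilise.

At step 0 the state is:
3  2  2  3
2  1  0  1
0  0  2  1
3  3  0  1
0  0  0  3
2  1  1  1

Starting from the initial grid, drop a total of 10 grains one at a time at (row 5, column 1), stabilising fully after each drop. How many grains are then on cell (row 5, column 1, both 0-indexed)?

1

k=0  3  2  2  3
2  1  0  1
0  0  2  1
3  3  0  1
0  0  0  3
2  1  1  1
k=1  3  2  2  3
2  1  0  1
0  0  2  1
3  3  0  1
0  0  0  3
2  2  1  1
k=2  3  2  2  3
2  1  0  1
0  0  2  1
3  3  0  1
0  0  0  3
2  3  1  1
k=3  3  2  2  3
2  1  0  1
0  0  2  1
3  3  0  1
0  1  0  3
3  0  2  1
k=4  3  2  2  3
2  1  0  1
0  0  2  1
3  3  0  1
0  1  0  3
3  1  2  1
k=5  3  2  2  3
2  1  0  1
0  0  2  1
3  3  0  1
0  1  0  3
3  2  2  1
k=6  3  2  2  3
2  1  0  1
0  0  2  1
3  3  0  1
0  1  0  3
3  3  2  1
k=7  3  2  2  3
2  1  0  1
0  0  2  1
3  3  0  1
1  2  0  3
0  1  3  1
k=8  3  2  2  3
2  1  0  1
0  0  2  1
3  3  0  1
1  2  0  3
0  2  3  1
k=9  3  2  2  3
2  1  0  1
0  0  2  1
3  3  0  1
1  2  0  3
0  3  3  1
k=10  3  2  2  3
2  1  0  1
0  0  2  1
3  3  0  1
1  3  1  3
1  1  0  2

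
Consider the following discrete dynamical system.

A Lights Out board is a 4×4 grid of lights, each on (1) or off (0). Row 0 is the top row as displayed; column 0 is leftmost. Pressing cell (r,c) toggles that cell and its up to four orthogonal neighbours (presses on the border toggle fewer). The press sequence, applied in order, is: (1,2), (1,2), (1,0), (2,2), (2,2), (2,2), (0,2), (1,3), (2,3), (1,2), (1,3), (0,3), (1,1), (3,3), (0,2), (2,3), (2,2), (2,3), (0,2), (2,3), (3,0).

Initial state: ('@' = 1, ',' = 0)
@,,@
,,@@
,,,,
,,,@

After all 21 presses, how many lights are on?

10

step 0: @,,@
,,@@
,,,,
,,,@
step 1: @,@@
,@,,
,,@,
,,,@
step 2: @,,@
,,@@
,,,,
,,,@
step 3: ,,,@
@@@@
@,,,
,,,@
step 4: ,,,@
@@,@
@@@@
,,@@
step 5: ,,,@
@@@@
@,,,
,,,@
step 6: ,,,@
@@,@
@@@@
,,@@
step 7: ,@@,
@@@@
@@@@
,,@@
step 8: ,@@@
@@,,
@@@,
,,@@
step 9: ,@@@
@@,@
@@,@
,,@,
step 10: ,@,@
@,@,
@@@@
,,@,
step 11: ,@,,
@,,@
@@@,
,,@,
step 12: ,@@@
@,,,
@@@,
,,@,
step 13: ,,@@
,@@,
@,@,
,,@,
step 14: ,,@@
,@@,
@,@@
,,,@
step 15: ,@,,
,@,,
@,@@
,,,@
step 16: ,@,,
,@,@
@,,,
,,,,
step 17: ,@,,
,@@@
@@@@
,,@,
step 18: ,@,,
,@@,
@@,,
,,@@
step 19: ,,@@
,@,,
@@,,
,,@@
step 20: ,,@@
,@,@
@@@@
,,@,
step 21: ,,@@
,@,@
,@@@
@@@,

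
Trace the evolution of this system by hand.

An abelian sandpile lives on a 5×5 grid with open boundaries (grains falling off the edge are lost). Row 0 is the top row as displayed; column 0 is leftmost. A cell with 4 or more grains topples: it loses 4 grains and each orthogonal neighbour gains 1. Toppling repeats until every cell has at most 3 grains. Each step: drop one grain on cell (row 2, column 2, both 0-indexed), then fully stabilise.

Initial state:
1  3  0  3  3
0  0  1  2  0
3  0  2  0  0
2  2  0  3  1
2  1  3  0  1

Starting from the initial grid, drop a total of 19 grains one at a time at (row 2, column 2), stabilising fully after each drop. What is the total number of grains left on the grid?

44

0) 1  3  0  3  3
0  0  1  2  0
3  0  2  0  0
2  2  0  3  1
2  1  3  0  1
1) 1  3  0  3  3
0  0  1  2  0
3  0  3  0  0
2  2  0  3  1
2  1  3  0  1
2) 1  3  0  3  3
0  0  2  2  0
3  1  0  1  0
2  2  1  3  1
2  1  3  0  1
3) 1  3  0  3  3
0  0  2  2  0
3  1  1  1  0
2  2  1  3  1
2  1  3  0  1
4) 1  3  0  3  3
0  0  2  2  0
3  1  2  1  0
2  2  1  3  1
2  1  3  0  1
5) 1  3  0  3  3
0  0  2  2  0
3  1  3  1  0
2  2  1  3  1
2  1  3  0  1
6) 1  3  0  3  3
0  0  3  2  0
3  2  0  2  0
2  2  2  3  1
2  1  3  0  1
7) 1  3  0  3  3
0  0  3  2  0
3  2  1  2  0
2  2  2  3  1
2  1  3  0  1
8) 1  3  0  3  3
0  0  3  2  0
3  2  2  2  0
2  2  2  3  1
2  1  3  0  1
9) 1  3  0  3  3
0  0  3  2  0
3  2  3  2  0
2  2  2  3  1
2  1  3  0  1
10) 1  3  1  3  3
0  1  0  3  0
3  3  1  3  0
2  2  3  3  1
2  1  3  0  1
11) 1  3  1  3  3
0  1  0  3  0
3  3  2  3  0
2  2  3  3  1
2  1  3  0  1
12) 1  3  1  3  3
0  1  0  3  0
3  3  3  3  0
2  2  3  3  1
2  1  3  0  1
13) 1  3  2  1  0
1  2  2  1  2
1  2  3  2  1
0  1  3  1  2
3  3  0  2  1
14) 1  3  2  1  0
1  2  3  1  2
1  3  1  3  1
0  2  0  2  2
3  3  1  2  1
15) 1  3  2  1  0
1  2  3  1  2
1  3  2  3  1
0  2  0  2  2
3  3  1  2  1
16) 1  3  2  1  0
1  2  3  1  2
1  3  3  3  1
0  2  0  2  2
3  3  1  2  1
17) 2  1  0  2  0
2  1  2  3  2
2  1  3  0  2
0  3  1  3  2
3  3  1  2  1
18) 2  1  0  2  0
2  1  3  3  2
2  2  0  1  2
0  3  2  3  2
3  3  1  2  1
19) 2  1  0  2  0
2  1  3  3  2
2  2  1  1  2
0  3  2  3  2
3  3  1  2  1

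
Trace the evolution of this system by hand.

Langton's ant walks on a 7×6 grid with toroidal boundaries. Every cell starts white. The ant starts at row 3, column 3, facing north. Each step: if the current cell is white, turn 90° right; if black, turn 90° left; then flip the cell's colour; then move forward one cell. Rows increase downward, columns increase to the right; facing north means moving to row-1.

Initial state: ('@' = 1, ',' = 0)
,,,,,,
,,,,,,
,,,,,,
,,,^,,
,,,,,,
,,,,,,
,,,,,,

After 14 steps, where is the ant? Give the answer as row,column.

4,2

k=0  ,,,,,,
,,,,,,
,,,,,,
,,,^,,
,,,,,,
,,,,,,
,,,,,,
k=1  ,,,,,,
,,,,,,
,,,,,,
,,,@>,
,,,,,,
,,,,,,
,,,,,,
k=2  ,,,,,,
,,,,,,
,,,,,,
,,,@@,
,,,,v,
,,,,,,
,,,,,,
k=3  ,,,,,,
,,,,,,
,,,,,,
,,,@@,
,,,<@,
,,,,,,
,,,,,,
k=4  ,,,,,,
,,,,,,
,,,,,,
,,,^@,
,,,@@,
,,,,,,
,,,,,,
k=5  ,,,,,,
,,,,,,
,,,,,,
,,<,@,
,,,@@,
,,,,,,
,,,,,,
k=6  ,,,,,,
,,,,,,
,,^,,,
,,@,@,
,,,@@,
,,,,,,
,,,,,,
k=7  ,,,,,,
,,,,,,
,,@>,,
,,@,@,
,,,@@,
,,,,,,
,,,,,,
k=8  ,,,,,,
,,,,,,
,,@@,,
,,@v@,
,,,@@,
,,,,,,
,,,,,,
k=9  ,,,,,,
,,,,,,
,,@@,,
,,<@@,
,,,@@,
,,,,,,
,,,,,,
k=10  ,,,,,,
,,,,,,
,,@@,,
,,,@@,
,,v@@,
,,,,,,
,,,,,,
k=11  ,,,,,,
,,,,,,
,,@@,,
,,,@@,
,<@@@,
,,,,,,
,,,,,,
k=12  ,,,,,,
,,,,,,
,,@@,,
,^,@@,
,@@@@,
,,,,,,
,,,,,,
k=13  ,,,,,,
,,,,,,
,,@@,,
,@>@@,
,@@@@,
,,,,,,
,,,,,,
k=14  ,,,,,,
,,,,,,
,,@@,,
,@@@@,
,@v@@,
,,,,,,
,,,,,,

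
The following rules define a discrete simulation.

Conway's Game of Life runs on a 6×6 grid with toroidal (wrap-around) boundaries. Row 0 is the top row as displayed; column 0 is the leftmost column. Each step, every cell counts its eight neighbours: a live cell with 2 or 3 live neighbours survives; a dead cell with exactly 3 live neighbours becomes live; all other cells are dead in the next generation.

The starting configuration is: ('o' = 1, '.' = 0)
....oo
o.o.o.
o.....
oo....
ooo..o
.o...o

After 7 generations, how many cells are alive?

6

step 0: ....oo
o.o.o.
o.....
oo....
ooo..o
.o...o
step 1: .o.oo.
oo.oo.
o.....
..o...
..o..o
.oo...
step 2: ....oo
oo.oo.
o.oo.o
.o....
..oo..
oo..o.
step 3: ..o...
.o....
...o.o
oo..o.
o.oo..
ooo.o.
step 4: o.oo..
..o...
.oo.oo
oo..o.
....o.
o....o
step 5: o.oo.o
o...oo
..o.oo
ooo.o.
.o..o.
oo.ooo
step 6: ..o...
..o...
..o...
o.o.o.
......
......
step 7: ......
.ooo..
..o...
.o.o..
......
......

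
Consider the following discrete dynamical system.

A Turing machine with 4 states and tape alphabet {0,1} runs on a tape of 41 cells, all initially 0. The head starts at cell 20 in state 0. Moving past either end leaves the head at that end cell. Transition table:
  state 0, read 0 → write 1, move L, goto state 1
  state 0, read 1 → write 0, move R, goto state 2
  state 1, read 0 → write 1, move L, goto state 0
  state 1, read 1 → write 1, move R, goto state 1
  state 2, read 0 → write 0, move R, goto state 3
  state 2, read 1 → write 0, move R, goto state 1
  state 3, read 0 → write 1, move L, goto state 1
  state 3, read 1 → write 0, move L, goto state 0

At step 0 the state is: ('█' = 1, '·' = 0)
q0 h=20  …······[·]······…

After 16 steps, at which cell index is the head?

4

k=0  q0 h=20  …······[·]······…
k=1  q1 h=19  …······[·]█·····…
k=2  q0 h=18  …······[·]██····…
k=3  q1 h=17  …······[·]███···…
k=4  q0 h=16  …······[·]████··…
k=5  q1 h=15  …······[·]█████·…
k=6  q0 h=14  …······[·]██████…
k=7  q1 h=13  …······[·]██████…
k=8  q0 h=12  …······[·]██████…
k=9  q1 h=11  …······[·]██████…
k=10  q0 h=10  …······[·]██████…
k=11  q1 h= 9  …······[·]██████…
k=12  q0 h= 8  …······[·]██████…
k=13  q1 h= 7  …······[·]██████…
k=14  q0 h= 6  |······[·]██████…
k=15  q1 h= 5  |·····[·]██████…
k=16  q0 h= 4  |····[·]██████…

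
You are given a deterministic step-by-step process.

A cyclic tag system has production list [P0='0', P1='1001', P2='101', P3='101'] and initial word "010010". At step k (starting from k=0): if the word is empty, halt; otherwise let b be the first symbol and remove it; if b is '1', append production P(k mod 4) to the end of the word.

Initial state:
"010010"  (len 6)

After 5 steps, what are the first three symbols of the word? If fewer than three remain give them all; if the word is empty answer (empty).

010

0) "010010"  (len 6)
1) "10010"  (len 5)
2) "00101001"  (len 8)
3) "0101001"  (len 7)
4) "101001"  (len 6)
5) "010010"  (len 6)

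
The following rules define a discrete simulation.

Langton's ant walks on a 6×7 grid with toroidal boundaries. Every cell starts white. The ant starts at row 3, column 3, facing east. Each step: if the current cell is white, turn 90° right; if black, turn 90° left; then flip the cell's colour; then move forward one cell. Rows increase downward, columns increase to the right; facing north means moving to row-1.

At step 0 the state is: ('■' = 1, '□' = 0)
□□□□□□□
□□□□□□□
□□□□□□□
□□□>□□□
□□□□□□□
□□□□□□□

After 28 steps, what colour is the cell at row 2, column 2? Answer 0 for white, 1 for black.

1

step 0: □□□□□□□
□□□□□□□
□□□□□□□
□□□>□□□
□□□□□□□
□□□□□□□
step 1: □□□□□□□
□□□□□□□
□□□□□□□
□□□■□□□
□□□v□□□
□□□□□□□
step 2: □□□□□□□
□□□□□□□
□□□□□□□
□□□■□□□
□□<■□□□
□□□□□□□
step 3: □□□□□□□
□□□□□□□
□□□□□□□
□□^■□□□
□□■■□□□
□□□□□□□
step 4: □□□□□□□
□□□□□□□
□□□□□□□
□□■>□□□
□□■■□□□
□□□□□□□
step 5: □□□□□□□
□□□□□□□
□□□^□□□
□□■□□□□
□□■■□□□
□□□□□□□
step 6: □□□□□□□
□□□□□□□
□□□■>□□
□□■□□□□
□□■■□□□
□□□□□□□
step 7: □□□□□□□
□□□□□□□
□□□■■□□
□□■□v□□
□□■■□□□
□□□□□□□
step 8: □□□□□□□
□□□□□□□
□□□■■□□
□□■<■□□
□□■■□□□
□□□□□□□
step 9: □□□□□□□
□□□□□□□
□□□^■□□
□□■■■□□
□□■■□□□
□□□□□□□
step 10: □□□□□□□
□□□□□□□
□□<□■□□
□□■■■□□
□□■■□□□
□□□□□□□
step 11: □□□□□□□
□□^□□□□
□□■□■□□
□□■■■□□
□□■■□□□
□□□□□□□
step 12: □□□□□□□
□□■>□□□
□□■□■□□
□□■■■□□
□□■■□□□
□□□□□□□
step 13: □□□□□□□
□□■■□□□
□□■v■□□
□□■■■□□
□□■■□□□
□□□□□□□
step 14: □□□□□□□
□□■■□□□
□□<■■□□
□□■■■□□
□□■■□□□
□□□□□□□
step 15: □□□□□□□
□□■■□□□
□□□■■□□
□□v■■□□
□□■■□□□
□□□□□□□
step 16: □□□□□□□
□□■■□□□
□□□■■□□
□□□>■□□
□□■■□□□
□□□□□□□
step 17: □□□□□□□
□□■■□□□
□□□^■□□
□□□□■□□
□□■■□□□
□□□□□□□
step 18: □□□□□□□
□□■■□□□
□□<□■□□
□□□□■□□
□□■■□□□
□□□□□□□
step 19: □□□□□□□
□□^■□□□
□□■□■□□
□□□□■□□
□□■■□□□
□□□□□□□
step 20: □□□□□□□
□<□■□□□
□□■□■□□
□□□□■□□
□□■■□□□
□□□□□□□
step 21: □^□□□□□
□■□■□□□
□□■□■□□
□□□□■□□
□□■■□□□
□□□□□□□
step 22: □■>□□□□
□■□■□□□
□□■□■□□
□□□□■□□
□□■■□□□
□□□□□□□
step 23: □■■□□□□
□■v■□□□
□□■□■□□
□□□□■□□
□□■■□□□
□□□□□□□
step 24: □■■□□□□
□<■■□□□
□□■□■□□
□□□□■□□
□□■■□□□
□□□□□□□
step 25: □■■□□□□
□□■■□□□
□v■□■□□
□□□□■□□
□□■■□□□
□□□□□□□
step 26: □■■□□□□
□□■■□□□
<■■□■□□
□□□□■□□
□□■■□□□
□□□□□□□
step 27: □■■□□□□
^□■■□□□
■■■□■□□
□□□□■□□
□□■■□□□
□□□□□□□
step 28: □■■□□□□
■>■■□□□
■■■□■□□
□□□□■□□
□□■■□□□
□□□□□□□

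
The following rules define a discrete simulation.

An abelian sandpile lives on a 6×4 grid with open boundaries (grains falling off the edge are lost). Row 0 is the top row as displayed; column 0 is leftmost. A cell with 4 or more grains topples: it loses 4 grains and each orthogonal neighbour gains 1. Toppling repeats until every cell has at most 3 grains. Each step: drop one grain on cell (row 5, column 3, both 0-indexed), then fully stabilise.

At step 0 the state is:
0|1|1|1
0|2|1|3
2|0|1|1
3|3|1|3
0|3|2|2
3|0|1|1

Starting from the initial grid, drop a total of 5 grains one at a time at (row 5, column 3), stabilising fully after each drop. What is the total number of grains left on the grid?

38

gen 0: 0|1|1|1
0|2|1|3
2|0|1|1
3|3|1|3
0|3|2|2
3|0|1|1
gen 1: 0|1|1|1
0|2|1|3
2|0|1|1
3|3|1|3
0|3|2|2
3|0|1|2
gen 2: 0|1|1|1
0|2|1|3
2|0|1|1
3|3|1|3
0|3|2|2
3|0|1|3
gen 3: 0|1|1|1
0|2|1|3
2|0|1|1
3|3|1|3
0|3|2|3
3|0|2|0
gen 4: 0|1|1|1
0|2|1|3
2|0|1|1
3|3|1|3
0|3|2|3
3|0|2|1
gen 5: 0|1|1|1
0|2|1|3
2|0|1|1
3|3|1|3
0|3|2|3
3|0|2|2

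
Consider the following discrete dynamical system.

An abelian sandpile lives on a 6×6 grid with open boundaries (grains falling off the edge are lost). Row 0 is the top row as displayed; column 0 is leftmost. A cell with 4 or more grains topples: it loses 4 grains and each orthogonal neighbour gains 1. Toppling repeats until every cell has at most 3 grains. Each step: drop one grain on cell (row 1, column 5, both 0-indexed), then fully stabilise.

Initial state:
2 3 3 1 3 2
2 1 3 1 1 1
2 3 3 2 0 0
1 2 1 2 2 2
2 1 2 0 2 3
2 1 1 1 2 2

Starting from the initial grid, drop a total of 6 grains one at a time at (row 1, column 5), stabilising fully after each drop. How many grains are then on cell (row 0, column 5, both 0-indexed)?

3

k=0  2 3 3 1 3 2
2 1 3 1 1 1
2 3 3 2 0 0
1 2 1 2 2 2
2 1 2 0 2 3
2 1 1 1 2 2
k=1  2 3 3 1 3 2
2 1 3 1 1 2
2 3 3 2 0 0
1 2 1 2 2 2
2 1 2 0 2 3
2 1 1 1 2 2
k=2  2 3 3 1 3 2
2 1 3 1 1 3
2 3 3 2 0 0
1 2 1 2 2 2
2 1 2 0 2 3
2 1 1 1 2 2
k=3  2 3 3 1 3 3
2 1 3 1 2 0
2 3 3 2 0 1
1 2 1 2 2 2
2 1 2 0 2 3
2 1 1 1 2 2
k=4  2 3 3 1 3 3
2 1 3 1 2 1
2 3 3 2 0 1
1 2 1 2 2 2
2 1 2 0 2 3
2 1 1 1 2 2
k=5  2 3 3 1 3 3
2 1 3 1 2 2
2 3 3 2 0 1
1 2 1 2 2 2
2 1 2 0 2 3
2 1 1 1 2 2
k=6  2 3 3 1 3 3
2 1 3 1 2 3
2 3 3 2 0 1
1 2 1 2 2 2
2 1 2 0 2 3
2 1 1 1 2 2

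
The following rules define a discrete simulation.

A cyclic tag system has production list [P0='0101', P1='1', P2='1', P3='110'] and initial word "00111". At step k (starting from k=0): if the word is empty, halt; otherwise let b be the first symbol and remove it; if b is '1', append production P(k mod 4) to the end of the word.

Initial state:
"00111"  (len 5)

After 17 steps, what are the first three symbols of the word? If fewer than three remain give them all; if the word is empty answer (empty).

k=0  "00111"  (len 5)
k=1  "0111"  (len 4)
k=2  "111"  (len 3)
k=3  "111"  (len 3)
k=4  "11110"  (len 5)
k=5  "11100101"  (len 8)
k=6  "11001011"  (len 8)
k=7  "10010111"  (len 8)
k=8  "0010111110"  (len 10)
k=9  "010111110"  (len 9)
k=10  "10111110"  (len 8)
k=11  "01111101"  (len 8)
k=12  "1111101"  (len 7)
k=13  "1111010101"  (len 10)
k=14  "1110101011"  (len 10)
k=15  "1101010111"  (len 10)
k=16  "101010111110"  (len 12)
k=17  "010101111100101"  (len 15)

010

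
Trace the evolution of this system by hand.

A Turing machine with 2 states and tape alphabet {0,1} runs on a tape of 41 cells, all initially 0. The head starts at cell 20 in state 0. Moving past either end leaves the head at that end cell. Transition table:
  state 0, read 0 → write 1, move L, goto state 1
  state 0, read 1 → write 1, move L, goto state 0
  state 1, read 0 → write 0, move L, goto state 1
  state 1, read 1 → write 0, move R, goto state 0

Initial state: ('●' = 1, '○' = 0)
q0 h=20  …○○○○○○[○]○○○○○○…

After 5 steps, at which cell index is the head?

15

0) q0 h=20  …○○○○○○[○]○○○○○○…
1) q1 h=19  …○○○○○○[○]●○○○○○…
2) q1 h=18  …○○○○○○[○]○●○○○○…
3) q1 h=17  …○○○○○○[○]○○●○○○…
4) q1 h=16  …○○○○○○[○]○○○●○○…
5) q1 h=15  …○○○○○○[○]○○○○●○…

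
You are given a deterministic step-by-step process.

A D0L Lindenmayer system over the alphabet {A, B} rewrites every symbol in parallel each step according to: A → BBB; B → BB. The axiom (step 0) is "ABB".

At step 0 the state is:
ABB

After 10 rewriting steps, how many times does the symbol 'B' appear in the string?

step 0: ABB
step 1: BBBBBBB
step 2: BBBBBBBBBBBBBB
step 3: BBBBBBBBBBBBBBBBBBBBBBBBBBBB
step 4: BBBBBBBBBBBBBBBBBBBBBBBBBBBBBBBBBBBBBBBBBBBBBBBBBBBBBBBB
step 5: BBBBBBBBBBBBBBBBBBBBBBBBBBBBBBBBBBBBBBBBBBBBBBBBBBBBBBBBBBBBBBBBBBBBBBBBBBBBBBBBBBBBBBBBBBBBBBBBBBBBBBBBBBBBBBBB
step 6: BBBBBBBBBBBBBBBBBBBBBBBBBBBBBBBBBBBBBBBBBBBBBBBBBBBBBBBBBB…BBBBBBBBBBBBBBBBBBBBBBBBBBBBBBBBBBBBBBBBBBBBBBBBBBBBBBBBBB  (len 224)
step 7: BBBBBBBBBBBBBBBBBBBBBBBBBBBBBBBBBBBBBBBBBBBBBBBBBBBBBBBBBB…BBBBBBBBBBBBBBBBBBBBBBBBBBBBBBBBBBBBBBBBBBBBBBBBBBBBBBBBBB  (len 448)
step 8: BBBBBBBBBBBBBBBBBBBBBBBBBBBBBBBBBBBBBBBBBBBBBBBBBBBBBBBBBB…BBBBBBBBBBBBBBBBBBBBBBBBBBBBBBBBBBBBBBBBBBBBBBBBBBBBBBBBBB  (len 896)
step 9: BBBBBBBBBBBBBBBBBBBBBBBBBBBBBBBBBBBBBBBBBBBBBBBBBBBBBBBBBB…BBBBBBBBBBBBBBBBBBBBBBBBBBBBBBBBBBBBBBBBBBBBBBBBBBBBBBBBBB  (len 1792)
step 10: BBBBBBBBBBBBBBBBBBBBBBBBBBBBBBBBBBBBBBBBBBBBBBBBBBBBBBBBBB…BBBBBBBBBBBBBBBBBBBBBBBBBBBBBBBBBBBBBBBBBBBBBBBBBBBBBBBBBB  (len 3584)

3584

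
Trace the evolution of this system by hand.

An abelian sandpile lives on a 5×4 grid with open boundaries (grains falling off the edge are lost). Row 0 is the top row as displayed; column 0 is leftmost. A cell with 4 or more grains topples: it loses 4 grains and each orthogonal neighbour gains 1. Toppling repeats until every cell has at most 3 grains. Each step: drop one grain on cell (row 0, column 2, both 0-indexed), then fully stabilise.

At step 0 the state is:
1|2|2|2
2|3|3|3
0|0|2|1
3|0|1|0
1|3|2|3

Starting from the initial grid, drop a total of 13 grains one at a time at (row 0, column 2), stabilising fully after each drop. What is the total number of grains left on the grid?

39

k=0  1|2|2|2
2|3|3|3
0|0|2|1
3|0|1|0
1|3|2|3
k=1  1|2|3|2
2|3|3|3
0|0|2|1
3|0|1|0
1|3|2|3
k=2  2|0|3|0
3|1|2|1
0|1|3|2
3|0|1|0
1|3|2|3
k=3  2|1|0|1
3|1|3|1
0|1|3|2
3|0|1|0
1|3|2|3
k=4  2|1|1|1
3|1|3|1
0|1|3|2
3|0|1|0
1|3|2|3
k=5  2|1|2|1
3|1|3|1
0|1|3|2
3|0|1|0
1|3|2|3
k=6  2|1|3|1
3|1|3|1
0|1|3|2
3|0|1|0
1|3|2|3
k=7  2|2|1|2
3|2|1|2
0|2|0|3
3|0|2|0
1|3|2|3
k=8  2|2|2|2
3|2|1|2
0|2|0|3
3|0|2|0
1|3|2|3
k=9  2|2|3|2
3|2|1|2
0|2|0|3
3|0|2|0
1|3|2|3
k=10  2|3|0|3
3|2|2|2
0|2|0|3
3|0|2|0
1|3|2|3
k=11  2|3|1|3
3|2|2|2
0|2|0|3
3|0|2|0
1|3|2|3
k=12  2|3|2|3
3|2|2|2
0|2|0|3
3|0|2|0
1|3|2|3
k=13  2|3|3|3
3|2|2|2
0|2|0|3
3|0|2|0
1|3|2|3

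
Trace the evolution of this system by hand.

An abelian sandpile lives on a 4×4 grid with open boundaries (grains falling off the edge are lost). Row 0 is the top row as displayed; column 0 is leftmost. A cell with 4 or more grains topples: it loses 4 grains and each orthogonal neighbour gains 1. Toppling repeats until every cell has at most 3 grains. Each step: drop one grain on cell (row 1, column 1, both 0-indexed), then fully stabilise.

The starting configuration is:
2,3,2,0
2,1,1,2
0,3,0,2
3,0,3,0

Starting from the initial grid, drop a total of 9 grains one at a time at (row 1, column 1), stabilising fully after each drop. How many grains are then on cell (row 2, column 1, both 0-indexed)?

t=0: 2,3,2,0
2,1,1,2
0,3,0,2
3,0,3,0
t=1: 2,3,2,0
2,2,1,2
0,3,0,2
3,0,3,0
t=2: 2,3,2,0
2,3,1,2
0,3,0,2
3,0,3,0
t=3: 3,0,3,0
3,2,2,2
1,0,1,2
3,1,3,0
t=4: 3,0,3,0
3,3,2,2
1,0,1,2
3,1,3,0
t=5: 0,2,3,0
1,1,3,2
2,1,1,2
3,1,3,0
t=6: 0,2,3,0
1,2,3,2
2,1,1,2
3,1,3,0
t=7: 0,2,3,0
1,3,3,2
2,1,1,2
3,1,3,0
t=8: 1,0,1,1
2,2,1,3
2,2,2,2
3,1,3,0
t=9: 1,0,1,1
2,3,1,3
2,2,2,2
3,1,3,0

2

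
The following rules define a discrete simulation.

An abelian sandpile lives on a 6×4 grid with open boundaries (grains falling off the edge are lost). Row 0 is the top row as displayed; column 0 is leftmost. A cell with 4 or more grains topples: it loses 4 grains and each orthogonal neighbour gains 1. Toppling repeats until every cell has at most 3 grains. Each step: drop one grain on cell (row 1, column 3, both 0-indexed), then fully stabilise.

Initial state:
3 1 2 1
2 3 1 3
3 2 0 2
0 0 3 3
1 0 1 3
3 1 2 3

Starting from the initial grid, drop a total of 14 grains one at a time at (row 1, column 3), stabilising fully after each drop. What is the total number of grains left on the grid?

38

step 0: 3 1 2 1
2 3 1 3
3 2 0 2
0 0 3 3
1 0 1 3
3 1 2 3
step 1: 3 1 2 2
2 3 2 0
3 2 0 3
0 0 3 3
1 0 1 3
3 1 2 3
step 2: 3 1 2 2
2 3 2 1
3 2 0 3
0 0 3 3
1 0 1 3
3 1 2 3
step 3: 3 1 2 2
2 3 2 2
3 2 0 3
0 0 3 3
1 0 1 3
3 1 2 3
step 4: 3 1 2 2
2 3 2 3
3 2 0 3
0 0 3 3
1 0 1 3
3 1 2 3
step 5: 3 1 2 3
2 3 3 1
3 2 2 1
0 1 0 2
1 0 3 1
3 1 3 0
step 6: 3 1 2 3
2 3 3 2
3 2 2 1
0 1 0 2
1 0 3 1
3 1 3 0
step 7: 3 1 2 3
2 3 3 3
3 2 2 1
0 1 0 2
1 0 3 1
3 1 3 0
step 8: 3 3 0 1
3 0 2 2
3 3 3 2
0 1 0 2
1 0 3 1
3 1 3 0
step 9: 3 3 0 1
3 0 2 3
3 3 3 2
0 1 0 2
1 0 3 1
3 1 3 0
step 10: 3 3 0 2
3 0 3 0
3 3 3 3
0 1 0 2
1 0 3 1
3 1 3 0
step 11: 3 3 0 2
3 0 3 1
3 3 3 3
0 1 0 2
1 0 3 1
3 1 3 0
step 12: 3 3 0 2
3 0 3 2
3 3 3 3
0 1 0 2
1 0 3 1
3 1 3 0
step 13: 3 3 0 2
3 0 3 3
3 3 3 3
0 1 0 2
1 0 3 1
3 1 3 0
step 14: 1 1 2 3
2 0 2 2
1 2 2 1
1 2 1 3
1 0 3 1
3 1 3 0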